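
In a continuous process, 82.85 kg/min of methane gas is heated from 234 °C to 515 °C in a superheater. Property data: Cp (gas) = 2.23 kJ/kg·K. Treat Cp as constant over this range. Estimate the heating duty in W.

Q = 865000 W

Q = ṁ·Cp·ΔT = 82.85 × 2.23 × (515 − 234) = 51916 kJ/min
Converting: 51916 / 60 s = 865.27 kW
Heating duty = 865270 W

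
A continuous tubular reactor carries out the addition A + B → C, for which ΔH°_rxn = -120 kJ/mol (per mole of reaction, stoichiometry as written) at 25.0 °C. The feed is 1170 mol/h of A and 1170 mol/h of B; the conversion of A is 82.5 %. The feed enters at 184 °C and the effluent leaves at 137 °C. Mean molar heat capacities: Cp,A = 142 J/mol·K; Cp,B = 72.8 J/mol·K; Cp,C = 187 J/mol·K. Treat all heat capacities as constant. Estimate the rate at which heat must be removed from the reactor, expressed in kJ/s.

Q_out = 36.3 kJ/s

Extent of reaction ξ = 0.825 × 1170 = 965.25 mol/h
Reaction term: ξ·ΔH°_rxn = 965.25 × -120 = -115830 kJ/h
Sensible, feed 184→25 °C: -39959 kJ/h
Outlet flows (mol/h): A 204.75, B 204.75, C 965.25
Sensible, products 25→137 °C: 25142 kJ/h
Q = ΔH = -130650 kJ/h = -36.291 kW
Heat removed = 36.291 kJ/s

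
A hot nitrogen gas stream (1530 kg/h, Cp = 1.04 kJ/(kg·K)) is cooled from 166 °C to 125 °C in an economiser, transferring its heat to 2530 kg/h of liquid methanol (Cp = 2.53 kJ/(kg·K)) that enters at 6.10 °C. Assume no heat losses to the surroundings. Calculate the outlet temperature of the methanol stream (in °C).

Heat released by hot stream: Q = 1530 × 1.04 × (166 − 125) = 65239 kJ/h
Energy balance on cold side (adiabatic exchanger): Q = ṁ_c·Cp_c·(T_c,out − T_c,in)
T_c,out = 6.10 + 65239/(2530 × 2.53) = 16.292 °C

T_c,out = 16.3 °C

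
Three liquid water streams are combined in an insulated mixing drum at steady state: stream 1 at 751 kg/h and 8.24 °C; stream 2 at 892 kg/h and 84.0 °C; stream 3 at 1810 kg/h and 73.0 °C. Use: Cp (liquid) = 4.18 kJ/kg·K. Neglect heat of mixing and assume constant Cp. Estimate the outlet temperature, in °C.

No heat crosses the boundary, so H_out = H_in.
Σ ṁᵢCp,ᵢTᵢ = 751×4.18×8.24 + 892×4.18×84.0 + 1810×4.18×73.0 = 891370
Σ ṁᵢCp,ᵢ = 751×4.18 + 892×4.18 + 1810×4.18 = 14434
T_out = 891370 / 14434 = 61.757 °C

T_out = 61.8 °C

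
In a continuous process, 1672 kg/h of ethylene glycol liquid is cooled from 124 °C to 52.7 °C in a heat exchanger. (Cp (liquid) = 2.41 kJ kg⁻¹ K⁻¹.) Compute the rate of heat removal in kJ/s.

Q_c = 79.8 kJ/s

Q = ṁ·Cp·ΔT = 1672 × 2.41 × (52.7 − 124) = -287300 kJ/h
Converting: 287300 / 3600 s = 79.807 kW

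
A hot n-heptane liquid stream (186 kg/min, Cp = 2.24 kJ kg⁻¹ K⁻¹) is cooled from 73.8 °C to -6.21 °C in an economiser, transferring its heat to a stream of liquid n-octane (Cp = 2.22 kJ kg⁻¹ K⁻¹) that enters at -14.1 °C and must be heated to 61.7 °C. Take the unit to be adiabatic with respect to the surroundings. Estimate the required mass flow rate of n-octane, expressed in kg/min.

Heat released by hot stream: Q = 186 × 2.24 × (73.8 − -6.21) = 33335 kJ/min
Energy balance on cold side (adiabatic exchanger): Q = ṁ_c·Cp_c·(T_c,out − T_c,in)
ṁ_c = 33335 / [2.22 × (61.7 − -14.1)] = 198.1 kg/min

ṁ_c = 198 kg/min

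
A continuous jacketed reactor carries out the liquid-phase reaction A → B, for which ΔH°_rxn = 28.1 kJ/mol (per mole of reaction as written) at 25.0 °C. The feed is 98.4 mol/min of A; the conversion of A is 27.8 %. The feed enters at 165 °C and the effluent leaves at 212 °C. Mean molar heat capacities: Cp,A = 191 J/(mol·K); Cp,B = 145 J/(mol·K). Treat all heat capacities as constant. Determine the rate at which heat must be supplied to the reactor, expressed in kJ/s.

Extent of reaction ξ = 0.278 × 98.4 = 27.355 mol/min
Reaction term: ξ·ΔH°_rxn = 27.355 × 28.1 = 768.68 kJ/min
Sensible, feed 165→25 °C: -2631.2 kJ/min
Outlet flows (mol/min): A 71.045, B 27.355
Sensible, products 25→212 °C: 3279.2 kJ/min
Q = ΔH = 1416.7 kJ/min = 23.612 kW
Heat supplied = 23.612 kJ/s

Q_in = 23.6 kJ/s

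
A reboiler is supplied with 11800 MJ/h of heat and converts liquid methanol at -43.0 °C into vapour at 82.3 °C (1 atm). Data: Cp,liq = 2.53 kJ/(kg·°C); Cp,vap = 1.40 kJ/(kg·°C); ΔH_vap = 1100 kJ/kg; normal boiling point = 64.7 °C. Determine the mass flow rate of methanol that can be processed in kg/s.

Δh = 2.53×(64.7−-43.0) + 1100 + 1.40×(82.3−64.7) = 1397.1 kJ/kg
Q = 11800 MJ/h = 3277.8 kJ/s = 3277.8 kJ/s
ṁ = Q/Δh = 3277.8 / 1397.1 = 2.3461 kg/s

ṁ = 2.35 kg/s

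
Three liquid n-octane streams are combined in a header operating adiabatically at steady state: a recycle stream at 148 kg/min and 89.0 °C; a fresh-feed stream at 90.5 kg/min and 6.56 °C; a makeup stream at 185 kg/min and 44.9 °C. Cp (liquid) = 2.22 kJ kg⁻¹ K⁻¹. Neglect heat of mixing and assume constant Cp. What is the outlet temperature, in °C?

T_out = 52.1 °C

Adiabatic, steady state ⇒ Σ ṁᵢCp,ᵢ(T_out − Tᵢ) = 0
T_out = Σ ṁᵢCp,ᵢTᵢ / Σ ṁᵢCp,ᵢ
      = 49000 / 940.17 = 52.118 °C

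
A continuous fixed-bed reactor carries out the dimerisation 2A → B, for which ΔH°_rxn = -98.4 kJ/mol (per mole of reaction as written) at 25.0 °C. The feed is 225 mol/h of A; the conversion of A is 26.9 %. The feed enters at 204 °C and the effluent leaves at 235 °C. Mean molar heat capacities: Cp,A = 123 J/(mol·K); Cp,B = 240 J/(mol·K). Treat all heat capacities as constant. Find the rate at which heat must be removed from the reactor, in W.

Extent of reaction ξ = 0.269 × 225 / 2 = 30.263 mol/h
Reaction term: ξ·ΔH°_rxn = 30.263 × -98.4 = -2977.8 kJ/h
Sensible, feed 204→25 °C: -4953.8 kJ/h
Outlet flows (mol/h): A 164.47, B 30.263
Sensible, products 25→235 °C: 5773.6 kJ/h
Q = ΔH = -2158 kJ/h = -0.59945 kW
Heat removed = 599.45 W

Q_out = 599 W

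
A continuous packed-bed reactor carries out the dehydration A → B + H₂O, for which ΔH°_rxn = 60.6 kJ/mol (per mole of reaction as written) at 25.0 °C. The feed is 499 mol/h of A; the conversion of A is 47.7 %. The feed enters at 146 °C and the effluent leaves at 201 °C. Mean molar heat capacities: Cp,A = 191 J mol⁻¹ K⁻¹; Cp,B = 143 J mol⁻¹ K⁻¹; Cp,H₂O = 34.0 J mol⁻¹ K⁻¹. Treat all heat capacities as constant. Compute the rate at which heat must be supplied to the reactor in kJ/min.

Q_in = 318 kJ/min

Extent of reaction ξ = 0.477 × 499 = 238.02 mol/h
Reaction term: ξ·ΔH°_rxn = 238.02 × 60.6 = 14424 kJ/h
Sensible, feed 146→25 °C: -11532 kJ/h
Outlet flows (mol/h): A 260.98, B 238.02, H₂O 238.02
Sensible, products 25→201 °C: 16188 kJ/h
Q = ΔH = 19080 kJ/h = 5.2999 kW
Heat supplied = 318 kJ/min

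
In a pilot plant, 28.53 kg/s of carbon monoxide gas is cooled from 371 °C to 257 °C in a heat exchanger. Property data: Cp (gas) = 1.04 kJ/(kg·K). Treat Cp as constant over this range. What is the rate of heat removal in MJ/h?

Q_c = 12200 MJ/h

Q = ṁ·Cp·ΔT = 28.53 × 1.04 × (257 − 371) = -3382.5 kJ/s
Cooling duty = 12177 MJ/h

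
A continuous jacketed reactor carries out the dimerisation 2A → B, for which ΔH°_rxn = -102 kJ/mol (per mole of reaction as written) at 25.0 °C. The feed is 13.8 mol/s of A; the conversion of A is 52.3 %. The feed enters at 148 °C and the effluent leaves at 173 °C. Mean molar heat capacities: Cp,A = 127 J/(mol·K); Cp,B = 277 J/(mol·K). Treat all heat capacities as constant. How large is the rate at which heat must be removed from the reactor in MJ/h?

Extent of reaction ξ = 0.523 × 13.8 / 2 = 3.6087 mol/s
Reaction term: ξ·ΔH°_rxn = 3.6087 × -102 = -368.09 kJ/s
Sensible, feed 148→25 °C: -215.57 kJ/s
Outlet flows (mol/s): A 6.5826, B 3.6087
Sensible, products 25→173 °C: 271.67 kJ/s
Q = ΔH = -311.99 kJ/s = -311.99 kW
Heat removed = 1123.2 MJ/h

Q_out = 1120 MJ/h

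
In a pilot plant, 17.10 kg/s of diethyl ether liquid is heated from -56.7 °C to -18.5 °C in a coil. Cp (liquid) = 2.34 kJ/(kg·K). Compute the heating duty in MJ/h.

Q = 5500 MJ/h

Q = ṁ·Cp·ΔT = 17.10 × 2.34 × (-18.5 − -56.7) = 1528.5 kJ/s
Heating duty = 5502.7 MJ/h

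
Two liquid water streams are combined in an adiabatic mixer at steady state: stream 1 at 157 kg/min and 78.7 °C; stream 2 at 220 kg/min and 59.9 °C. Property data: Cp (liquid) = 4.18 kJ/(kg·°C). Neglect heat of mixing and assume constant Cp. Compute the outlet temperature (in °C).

T_out = 67.7 °C

No heat crosses the boundary, so H_out = H_in.
Σ ṁᵢCp,ᵢTᵢ = 157×4.18×78.7 + 220×4.18×59.9 = 106730
Σ ṁᵢCp,ᵢ = 157×4.18 + 220×4.18 = 1575.9
T_out = 106730 / 1575.9 = 67.729 °C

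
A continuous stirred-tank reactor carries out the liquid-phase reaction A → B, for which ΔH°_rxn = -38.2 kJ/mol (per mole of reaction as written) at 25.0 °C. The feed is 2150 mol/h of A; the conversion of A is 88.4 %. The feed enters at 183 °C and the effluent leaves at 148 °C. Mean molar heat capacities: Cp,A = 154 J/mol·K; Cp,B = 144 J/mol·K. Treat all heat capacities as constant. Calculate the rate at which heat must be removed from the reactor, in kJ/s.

Extent of reaction ξ = 0.884 × 2150 = 1900.6 mol/h
Reaction term: ξ·ΔH°_rxn = 1900.6 × -38.2 = -72603 kJ/h
Sensible, feed 183→25 °C: -52314 kJ/h
Outlet flows (mol/h): A 249.4, B 1900.6
Sensible, products 25→148 °C: 38388 kJ/h
Q = ΔH = -86529 kJ/h = -24.036 kW
Heat removed = 24.036 kJ/s

Q_out = 24.0 kJ/s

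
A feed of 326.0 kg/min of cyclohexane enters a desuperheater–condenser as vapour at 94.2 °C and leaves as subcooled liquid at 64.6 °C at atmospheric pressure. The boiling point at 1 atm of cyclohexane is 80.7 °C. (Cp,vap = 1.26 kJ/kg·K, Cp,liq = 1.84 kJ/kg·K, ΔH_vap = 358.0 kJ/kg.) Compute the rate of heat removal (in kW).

vapour 94.2→80.7 °C: -17.01 kJ/kg
condensation at 80.7 °C: -358 kJ/kg
liquid 80.7→64.6 °C: -29.624 kJ/kg
Δh = -17.01 + -358 + -29.624 = -404.63 kJ/kg
Q = ṁ·Δh = 326.0 kg/min × -404.63 kJ/kg = -131910 kJ/min
|Q| = 2198.5 kW

Q_c = 2200 kW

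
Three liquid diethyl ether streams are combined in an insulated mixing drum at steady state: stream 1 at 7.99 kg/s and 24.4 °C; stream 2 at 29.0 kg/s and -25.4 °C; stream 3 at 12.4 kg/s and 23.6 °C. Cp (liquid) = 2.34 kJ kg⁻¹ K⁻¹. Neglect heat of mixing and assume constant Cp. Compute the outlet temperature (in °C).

No heat crosses the boundary, so H_out = H_in.
T_out = Σ ṁᵢCp,ᵢTᵢ / Σ ṁᵢCp,ᵢ
      = -582.67 / 115.57 = -5.0416 °C

T_out = -5.04 °C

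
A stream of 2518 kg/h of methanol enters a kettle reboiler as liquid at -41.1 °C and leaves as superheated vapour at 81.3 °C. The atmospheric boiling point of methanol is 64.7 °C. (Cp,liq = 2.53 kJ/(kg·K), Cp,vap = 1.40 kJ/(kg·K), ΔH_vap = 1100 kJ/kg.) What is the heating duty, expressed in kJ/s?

Q = 973 kJ/s

liquid -41.1→64.7 °C: 267.67 kJ/kg
vaporisation at 64.7 °C: 1100 kJ/kg
vapour 64.7→81.3 °C: 23.24 kJ/kg
Δh = 267.67 + 1100 + 23.24 = 1390.9 kJ/kg
Q = ṁ·Δh = 2518 kg/h × 1390.9 kJ/kg = 3.5023e+06 kJ/h
|Q| = 972.87 kW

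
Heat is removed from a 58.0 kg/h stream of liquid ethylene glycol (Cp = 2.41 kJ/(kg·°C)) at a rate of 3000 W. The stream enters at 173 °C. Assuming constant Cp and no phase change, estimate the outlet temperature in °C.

T_out = 95.7 °C

Q = 3000 W = 10800 kJ/h
ΔT = Q/(ṁ·Cp) = 10800/(58.0×2.41) = 77.264 K
T_out = 173 − 77.264 = 95.736 °C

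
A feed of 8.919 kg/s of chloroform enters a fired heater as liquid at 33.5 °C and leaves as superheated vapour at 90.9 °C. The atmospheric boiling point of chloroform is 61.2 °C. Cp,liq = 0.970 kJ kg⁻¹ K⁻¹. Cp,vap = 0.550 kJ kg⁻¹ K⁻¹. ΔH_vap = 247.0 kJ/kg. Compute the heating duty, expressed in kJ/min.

Q = 155000 kJ/min

liquid 33.5→61.2 °C: 26.869 kJ/kg
vaporisation at 61.2 °C: 247 kJ/kg
vapour 61.2→90.9 °C: 16.335 kJ/kg
Δh = 26.869 + 247 + 16.335 = 290.2 kJ/kg
Q = ṁ·Δh = 8.919 kg/s × 290.2 kJ/kg = 2588.3 kJ/s
|Q| = 2588.3 kW = 155300 kJ/min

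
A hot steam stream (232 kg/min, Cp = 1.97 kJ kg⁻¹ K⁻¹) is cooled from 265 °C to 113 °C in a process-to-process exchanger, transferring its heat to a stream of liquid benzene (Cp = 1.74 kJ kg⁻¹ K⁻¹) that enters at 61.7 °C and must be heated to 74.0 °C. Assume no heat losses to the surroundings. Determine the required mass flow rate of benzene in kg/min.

ṁ_c = 3250 kg/min

Heat released by hot stream: Q = 232 × 1.97 × (265 − 113) = 69470 kJ/min
Energy balance on cold side (adiabatic exchanger): Q = ṁ_c·Cp_c·(T_c,out − T_c,in)
ṁ_c = 69470 / [1.74 × (74.0 − 61.7)] = 3246 kg/min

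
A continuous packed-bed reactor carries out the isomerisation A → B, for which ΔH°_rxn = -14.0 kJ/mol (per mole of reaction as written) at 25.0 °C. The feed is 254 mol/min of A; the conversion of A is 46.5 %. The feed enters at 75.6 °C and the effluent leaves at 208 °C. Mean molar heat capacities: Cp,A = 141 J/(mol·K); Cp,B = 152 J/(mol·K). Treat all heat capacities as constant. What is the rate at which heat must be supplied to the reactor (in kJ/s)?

Q_in = 55.4 kJ/s

Extent of reaction ξ = 0.465 × 254 = 118.11 mol/min
Reaction term: ξ·ΔH°_rxn = 118.11 × -14.0 = -1653.5 kJ/min
Sensible, feed 75.6→25 °C: -1812.2 kJ/min
Outlet flows (mol/min): A 135.89, B 118.11
Sensible, products 25→208 °C: 6791.7 kJ/min
Q = ΔH = 3326 kJ/min = 55.433 kW
Heat supplied = 55.433 kJ/s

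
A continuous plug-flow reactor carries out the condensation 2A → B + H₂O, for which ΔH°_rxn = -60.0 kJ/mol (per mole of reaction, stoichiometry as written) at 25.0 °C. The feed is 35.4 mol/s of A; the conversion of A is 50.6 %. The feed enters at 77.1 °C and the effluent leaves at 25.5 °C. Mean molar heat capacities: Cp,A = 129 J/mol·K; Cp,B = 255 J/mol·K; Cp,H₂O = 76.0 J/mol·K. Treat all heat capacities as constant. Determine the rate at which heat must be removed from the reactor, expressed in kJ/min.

Extent of reaction ξ = 0.506 × 35.4 / 2 = 8.9562 mol/s
Reaction term: ξ·ΔH°_rxn = 8.9562 × -60.0 = -537.37 kJ/s
Sensible, feed 77.1→25 °C: -237.92 kJ/s
Outlet flows (mol/s): A 17.488, B 8.9562, H₂O 8.9562
Sensible, products 25→25.5 °C: 2.6102 kJ/s
Q = ΔH = -772.68 kJ/s = -772.68 kW
Heat removed = 46361 kJ/min

Q_out = 46400 kJ/min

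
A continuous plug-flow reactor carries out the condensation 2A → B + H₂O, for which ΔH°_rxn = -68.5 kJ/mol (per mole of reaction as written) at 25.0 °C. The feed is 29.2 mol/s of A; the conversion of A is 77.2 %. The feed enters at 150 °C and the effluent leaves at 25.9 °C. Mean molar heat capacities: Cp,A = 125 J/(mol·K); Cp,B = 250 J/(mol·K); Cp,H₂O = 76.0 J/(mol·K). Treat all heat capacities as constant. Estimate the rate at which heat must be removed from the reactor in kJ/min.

Q_out = 73500 kJ/min

Extent of reaction ξ = 0.772 × 29.2 / 2 = 11.271 mol/s
Reaction term: ξ·ΔH°_rxn = 11.271 × -68.5 = -772.08 kJ/s
Sensible, feed 150→25 °C: -456.25 kJ/s
Outlet flows (mol/s): A 6.6576, B 11.271, H₂O 11.271
Sensible, products 25→25.9 °C: 4.056 kJ/s
Q = ΔH = -1224.3 kJ/s = -1224.3 kW
Heat removed = 73456 kJ/min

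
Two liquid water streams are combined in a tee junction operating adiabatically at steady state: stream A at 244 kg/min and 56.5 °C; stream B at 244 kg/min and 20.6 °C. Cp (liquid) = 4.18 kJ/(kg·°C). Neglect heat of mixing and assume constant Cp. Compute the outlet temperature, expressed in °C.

No heat crosses the boundary, so H_out = H_in.
Σ ṁᵢCp,ᵢTᵢ = 244×4.18×56.5 + 244×4.18×20.6 = 78636
Σ ṁᵢCp,ᵢ = 244×4.18 + 244×4.18 = 2039.8
T_out = 78636 / 2039.8 = 38.55 °C

T_out = 38.5 °C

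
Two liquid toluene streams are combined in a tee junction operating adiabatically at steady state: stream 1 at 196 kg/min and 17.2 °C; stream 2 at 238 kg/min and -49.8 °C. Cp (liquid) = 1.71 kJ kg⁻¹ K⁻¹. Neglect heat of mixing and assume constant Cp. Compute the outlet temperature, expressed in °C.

Adiabatic, steady state ⇒ Σ ṁᵢCp,ᵢ(T_out − Tᵢ) = 0
Σ ṁᵢCp,ᵢTᵢ = 196×1.71×17.2 + 238×1.71×-49.8 = -14503
Σ ṁᵢCp,ᵢ = 196×1.71 + 238×1.71 = 742.14
T_out = -14503 / 742.14 = -19.542 °C

T_out = -19.5 °C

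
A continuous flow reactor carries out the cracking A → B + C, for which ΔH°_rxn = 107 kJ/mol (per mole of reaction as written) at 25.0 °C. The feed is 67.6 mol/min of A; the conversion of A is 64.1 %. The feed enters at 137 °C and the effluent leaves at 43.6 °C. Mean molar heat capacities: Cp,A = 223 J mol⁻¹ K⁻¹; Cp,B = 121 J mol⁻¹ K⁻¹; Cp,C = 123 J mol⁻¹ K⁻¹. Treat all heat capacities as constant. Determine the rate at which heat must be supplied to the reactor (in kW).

Q_in = 54.1 kW

Extent of reaction ξ = 0.641 × 67.6 = 43.332 mol/min
Reaction term: ξ·ΔH°_rxn = 43.332 × 107 = 4636.5 kJ/min
Sensible, feed 137→25 °C: -1688.4 kJ/min
Outlet flows (mol/min): A 24.268, B 43.332, C 43.332
Sensible, products 25→43.6 °C: 297.32 kJ/min
Q = ΔH = 3245.4 kJ/min = 54.09 kW
Heat supplied = 54.09 kW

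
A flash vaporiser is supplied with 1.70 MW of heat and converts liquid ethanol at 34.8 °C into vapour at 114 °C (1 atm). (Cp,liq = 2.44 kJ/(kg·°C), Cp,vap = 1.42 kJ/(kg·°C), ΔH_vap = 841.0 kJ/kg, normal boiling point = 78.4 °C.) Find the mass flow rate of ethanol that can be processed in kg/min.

ṁ = 102 kg/min

Δh = 2.44×(78.4−34.8) + 841.0 + 1.42×(114−78.4) = 997.94 kJ/kg
Q = 1.70 MW = 1700 kJ/s = 102000 kJ/min
ṁ = Q/Δh = 102000 / 997.94 = 102.21 kg/min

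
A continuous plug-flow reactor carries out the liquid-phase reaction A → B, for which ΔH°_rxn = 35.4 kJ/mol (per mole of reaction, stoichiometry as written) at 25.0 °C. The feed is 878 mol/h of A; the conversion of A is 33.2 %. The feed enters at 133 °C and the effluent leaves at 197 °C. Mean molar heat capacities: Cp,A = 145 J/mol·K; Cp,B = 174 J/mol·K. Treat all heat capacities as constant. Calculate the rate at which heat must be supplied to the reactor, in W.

Extent of reaction ξ = 0.332 × 878 = 291.5 mol/h
Reaction term: ξ·ΔH°_rxn = 291.5 × 35.4 = 10319 kJ/h
Sensible, feed 133→25 °C: -13749 kJ/h
Outlet flows (mol/h): A 586.5, B 291.5
Sensible, products 25→197 °C: 23351 kJ/h
Q = ΔH = 19921 kJ/h = 5.5336 kW
Heat supplied = 5533.6 W

Q_in = 5530 W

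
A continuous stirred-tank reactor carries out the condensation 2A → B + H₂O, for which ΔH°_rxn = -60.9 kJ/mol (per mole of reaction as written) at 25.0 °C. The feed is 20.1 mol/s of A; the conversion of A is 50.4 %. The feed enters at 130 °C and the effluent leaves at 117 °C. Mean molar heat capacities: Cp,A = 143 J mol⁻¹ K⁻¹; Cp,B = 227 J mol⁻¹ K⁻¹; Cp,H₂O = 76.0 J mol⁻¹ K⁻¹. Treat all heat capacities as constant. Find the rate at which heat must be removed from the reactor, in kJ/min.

Extent of reaction ξ = 0.504 × 20.1 / 2 = 5.0652 mol/s
Reaction term: ξ·ΔH°_rxn = 5.0652 × -60.9 = -308.47 kJ/s
Sensible, feed 130→25 °C: -301.8 kJ/s
Outlet flows (mol/s): A 9.9696, B 5.0652, H₂O 5.0652
Sensible, products 25→117 °C: 272.36 kJ/s
Q = ΔH = -337.91 kJ/s = -337.91 kW
Heat removed = 20275 kJ/min

Q_out = 20300 kJ/min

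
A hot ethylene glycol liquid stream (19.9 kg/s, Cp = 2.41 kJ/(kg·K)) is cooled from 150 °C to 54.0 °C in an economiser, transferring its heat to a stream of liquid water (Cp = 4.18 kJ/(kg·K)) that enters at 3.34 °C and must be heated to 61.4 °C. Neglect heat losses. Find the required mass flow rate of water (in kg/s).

Heat released by hot stream: Q = 19.9 × 2.41 × (150 − 54.0) = 4604.1 kJ/s
Energy balance on cold side (adiabatic exchanger): Q = ṁ_c·Cp_c·(T_c,out − T_c,in)
ṁ_c = 4604.1 / [4.18 × (61.4 − 3.34)] = 18.971 kg/s

ṁ_c = 19.0 kg/s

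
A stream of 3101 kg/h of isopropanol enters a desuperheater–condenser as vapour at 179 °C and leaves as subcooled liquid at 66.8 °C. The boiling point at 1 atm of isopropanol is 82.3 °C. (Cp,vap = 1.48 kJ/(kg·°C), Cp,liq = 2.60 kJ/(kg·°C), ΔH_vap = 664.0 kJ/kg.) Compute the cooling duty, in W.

Q_c = 730000 W

vapour 179→82.3 °C: -143.12 kJ/kg
condensation at 82.3 °C: -664 kJ/kg
liquid 82.3→66.8 °C: -40.3 kJ/kg
Δh = -143.12 + -664 + -40.3 = -847.42 kJ/kg
Q = ṁ·Δh = 3101 kg/h × -847.42 kJ/kg = -2.6278e+06 kJ/h
|Q| = 729.95 kW = 729950 W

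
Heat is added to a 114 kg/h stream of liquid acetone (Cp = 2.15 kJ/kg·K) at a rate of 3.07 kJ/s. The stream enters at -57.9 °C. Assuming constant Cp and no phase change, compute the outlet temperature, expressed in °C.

Q = 3.07 kJ/s = 11052 kJ/h
ΔT = Q/(ṁ·Cp) = 11052/(114×2.15) = 45.092 K
T_out = -57.9 + 45.092 = -12.808 °C

T_out = -12.8 °C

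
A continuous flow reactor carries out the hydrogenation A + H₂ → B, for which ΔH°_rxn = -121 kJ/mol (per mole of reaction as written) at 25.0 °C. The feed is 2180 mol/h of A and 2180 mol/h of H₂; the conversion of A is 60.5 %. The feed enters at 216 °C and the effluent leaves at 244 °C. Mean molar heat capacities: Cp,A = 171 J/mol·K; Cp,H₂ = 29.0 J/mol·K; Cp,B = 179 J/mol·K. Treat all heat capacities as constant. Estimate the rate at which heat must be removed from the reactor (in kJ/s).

Q_out = 42.6 kJ/s

Extent of reaction ξ = 0.605 × 2180 = 1318.9 mol/h
Reaction term: ξ·ΔH°_rxn = 1318.9 × -121 = -159590 kJ/h
Sensible, feed 216→25 °C: -83276 kJ/h
Outlet flows (mol/h): A 861.1, H₂ 861.1, B 1318.9
Sensible, products 25→244 °C: 89418 kJ/h
Q = ΔH = -153440 kJ/h = -42.623 kW
Heat removed = 42.623 kJ/s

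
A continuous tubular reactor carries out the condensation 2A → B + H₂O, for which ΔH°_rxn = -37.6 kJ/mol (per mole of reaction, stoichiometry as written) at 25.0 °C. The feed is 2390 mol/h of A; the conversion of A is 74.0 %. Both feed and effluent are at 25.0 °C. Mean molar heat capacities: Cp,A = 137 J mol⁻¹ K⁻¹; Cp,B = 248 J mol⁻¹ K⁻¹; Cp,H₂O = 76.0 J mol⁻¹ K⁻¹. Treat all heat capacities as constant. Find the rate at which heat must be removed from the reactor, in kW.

Extent of reaction ξ = 0.740 × 2390 / 2 = 884.3 mol/h
Reaction term: ξ·ΔH°_rxn = 884.3 × -37.6 = -33250 kJ/h
Q = ΔH = -33250 kJ/h = -9.236 kW
Heat removed = 9.236 kW

Q_out = 9.24 kW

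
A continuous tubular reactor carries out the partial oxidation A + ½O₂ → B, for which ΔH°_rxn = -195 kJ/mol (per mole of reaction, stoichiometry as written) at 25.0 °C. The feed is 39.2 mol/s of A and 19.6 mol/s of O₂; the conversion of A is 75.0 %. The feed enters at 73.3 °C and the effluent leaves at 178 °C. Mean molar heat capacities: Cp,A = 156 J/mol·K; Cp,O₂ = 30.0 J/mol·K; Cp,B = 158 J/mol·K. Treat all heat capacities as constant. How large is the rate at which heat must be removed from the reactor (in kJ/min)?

Extent of reaction ξ = 0.750 × 39.2 = 29.4 mol/s
Reaction term: ξ·ΔH°_rxn = 29.4 × -195 = -5733 kJ/s
Sensible, feed 73.3→25 °C: -323.76 kJ/s
Outlet flows (mol/s): A 9.8, O₂ 4.9, B 29.4
Sensible, products 25→178 °C: 967.11 kJ/s
Q = ΔH = -5089.7 kJ/s = -5089.7 kW
Heat removed = 305380 kJ/min

Q_out = 305000 kJ/min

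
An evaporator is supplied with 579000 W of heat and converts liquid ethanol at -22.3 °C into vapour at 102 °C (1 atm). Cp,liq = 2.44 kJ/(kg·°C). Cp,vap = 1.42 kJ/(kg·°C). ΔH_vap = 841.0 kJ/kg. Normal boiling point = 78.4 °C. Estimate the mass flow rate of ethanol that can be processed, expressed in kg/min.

ṁ = 31.0 kg/min

Δh = 2.44×(78.4−-22.3) + 841.0 + 1.42×(102−78.4) = 1120.2 kJ/kg
Q = 579000 W = 579 kJ/s = 34740 kJ/min
ṁ = Q/Δh = 34740 / 1120.2 = 31.012 kg/min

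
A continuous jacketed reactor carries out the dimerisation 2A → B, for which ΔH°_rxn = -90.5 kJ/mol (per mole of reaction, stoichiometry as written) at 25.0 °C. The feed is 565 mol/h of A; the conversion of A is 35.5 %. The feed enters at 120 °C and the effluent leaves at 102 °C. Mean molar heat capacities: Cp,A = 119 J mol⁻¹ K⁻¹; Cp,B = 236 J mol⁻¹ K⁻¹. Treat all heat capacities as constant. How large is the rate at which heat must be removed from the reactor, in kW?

Q_out = 2.86 kW

Extent of reaction ξ = 0.355 × 565 / 2 = 100.29 mol/h
Reaction term: ξ·ΔH°_rxn = 100.29 × -90.5 = -9076 kJ/h
Sensible, feed 120→25 °C: -6387.3 kJ/h
Outlet flows (mol/h): A 364.43, B 100.29
Sensible, products 25→102 °C: 5161.7 kJ/h
Q = ΔH = -10302 kJ/h = -2.8616 kW
Heat removed = 2.8616 kW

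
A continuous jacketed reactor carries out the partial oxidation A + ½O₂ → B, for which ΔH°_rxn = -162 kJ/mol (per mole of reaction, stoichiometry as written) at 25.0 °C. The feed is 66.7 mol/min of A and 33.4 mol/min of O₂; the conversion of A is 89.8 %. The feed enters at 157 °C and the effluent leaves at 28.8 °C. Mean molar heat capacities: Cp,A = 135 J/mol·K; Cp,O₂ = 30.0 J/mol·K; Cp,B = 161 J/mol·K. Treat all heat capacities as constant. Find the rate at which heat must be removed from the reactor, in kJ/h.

Q_out = 659000 kJ/h

Extent of reaction ξ = 0.898 × 66.7 = 59.897 mol/min
Reaction term: ξ·ΔH°_rxn = 59.897 × -162 = -9703.2 kJ/min
Sensible, feed 157→25 °C: -1320.9 kJ/min
Outlet flows (mol/min): A 6.8034, O₂ 3.4517, B 59.897
Sensible, products 25→28.8 °C: 40.528 kJ/min
Q = ΔH = -10984 kJ/min = -183.06 kW
Heat removed = 659010 kJ/h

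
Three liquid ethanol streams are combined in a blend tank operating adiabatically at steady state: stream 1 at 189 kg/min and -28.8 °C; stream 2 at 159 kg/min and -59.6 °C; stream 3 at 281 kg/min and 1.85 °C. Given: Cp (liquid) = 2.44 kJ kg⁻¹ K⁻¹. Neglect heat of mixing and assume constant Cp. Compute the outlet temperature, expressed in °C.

T_out = -22.9 °C

No heat crosses the boundary, so H_out = H_in.
T_out = Σ ṁᵢCp,ᵢTᵢ / Σ ṁᵢCp,ᵢ
      = -35135 / 1534.8 = -22.893 °C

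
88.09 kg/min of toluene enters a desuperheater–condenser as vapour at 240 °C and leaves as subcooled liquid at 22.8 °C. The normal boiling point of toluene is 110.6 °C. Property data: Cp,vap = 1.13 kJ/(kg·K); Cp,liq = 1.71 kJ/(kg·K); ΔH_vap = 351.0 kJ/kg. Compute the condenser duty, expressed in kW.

Q_c = 950 kW

vapour 240→110.6 °C: -146.22 kJ/kg
condensation at 110.6 °C: -351 kJ/kg
liquid 110.6→22.8 °C: -150.14 kJ/kg
Δh = -146.22 + -351 + -150.14 = -647.36 kJ/kg
Q = ṁ·Δh = 88.09 kg/min × -647.36 kJ/kg = -57026 kJ/min
|Q| = 950.43 kW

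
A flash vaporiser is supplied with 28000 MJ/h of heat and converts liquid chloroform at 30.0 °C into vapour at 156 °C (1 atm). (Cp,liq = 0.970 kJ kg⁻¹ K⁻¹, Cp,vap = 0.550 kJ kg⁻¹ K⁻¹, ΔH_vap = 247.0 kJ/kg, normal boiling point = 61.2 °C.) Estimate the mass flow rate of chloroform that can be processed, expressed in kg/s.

Δh = 0.970×(61.2−30.0) + 247.0 + 0.550×(156−61.2) = 329.4 kJ/kg
Q = 28000 MJ/h = 7777.8 kJ/s = 7777.8 kJ/s
ṁ = Q/Δh = 7777.8 / 329.4 = 23.612 kg/s

ṁ = 23.6 kg/s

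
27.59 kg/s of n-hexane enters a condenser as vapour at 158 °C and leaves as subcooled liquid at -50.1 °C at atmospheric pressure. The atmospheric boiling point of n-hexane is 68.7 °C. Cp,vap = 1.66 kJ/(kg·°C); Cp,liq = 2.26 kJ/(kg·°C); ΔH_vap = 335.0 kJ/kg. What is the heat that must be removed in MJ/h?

vapour 158→68.7 °C: -148.24 kJ/kg
condensation at 68.7 °C: -335 kJ/kg
liquid 68.7→-50.1 °C: -268.49 kJ/kg
Δh = -148.24 + -335 + -268.49 = -751.73 kJ/kg
Q = ṁ·Δh = 27.59 kg/s × -751.73 kJ/kg = -20740 kJ/s
|Q| = 20740 kW = 74664 MJ/h

Q_c = 74700 MJ/h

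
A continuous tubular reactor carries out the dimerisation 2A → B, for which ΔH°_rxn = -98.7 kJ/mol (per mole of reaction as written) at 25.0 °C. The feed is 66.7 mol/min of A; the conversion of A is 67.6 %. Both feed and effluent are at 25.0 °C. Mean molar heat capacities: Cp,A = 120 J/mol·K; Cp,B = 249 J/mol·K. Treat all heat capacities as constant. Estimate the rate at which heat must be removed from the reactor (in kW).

Q_out = 37.1 kW

Extent of reaction ξ = 0.676 × 66.7 / 2 = 22.545 mol/min
Reaction term: ξ·ΔH°_rxn = 22.545 × -98.7 = -2225.2 kJ/min
Q = ΔH = -2225.2 kJ/min = -37.086 kW
Heat removed = 37.086 kW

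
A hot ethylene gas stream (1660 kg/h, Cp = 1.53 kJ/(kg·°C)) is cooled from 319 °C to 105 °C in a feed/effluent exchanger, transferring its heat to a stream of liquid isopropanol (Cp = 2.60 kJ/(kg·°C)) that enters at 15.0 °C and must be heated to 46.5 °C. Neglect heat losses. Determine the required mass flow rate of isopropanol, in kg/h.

Heat released by hot stream: Q = 1660 × 1.53 × (319 − 105) = 543520 kJ/h
Energy balance on cold side (adiabatic exchanger): Q = ṁ_c·Cp_c·(T_c,out − T_c,in)
ṁ_c = 543520 / [2.60 × (46.5 − 15.0)] = 6636.4 kg/h

ṁ_c = 6640 kg/h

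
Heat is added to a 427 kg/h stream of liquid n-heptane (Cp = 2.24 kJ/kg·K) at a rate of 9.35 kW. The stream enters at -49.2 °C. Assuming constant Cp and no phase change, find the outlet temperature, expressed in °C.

T_out = -14.0 °C

Q = 9.35 kW = 33660 kJ/h
ΔT = Q/(ṁ·Cp) = 33660/(427×2.24) = 35.192 K
T_out = -49.2 + 35.192 = -14.008 °C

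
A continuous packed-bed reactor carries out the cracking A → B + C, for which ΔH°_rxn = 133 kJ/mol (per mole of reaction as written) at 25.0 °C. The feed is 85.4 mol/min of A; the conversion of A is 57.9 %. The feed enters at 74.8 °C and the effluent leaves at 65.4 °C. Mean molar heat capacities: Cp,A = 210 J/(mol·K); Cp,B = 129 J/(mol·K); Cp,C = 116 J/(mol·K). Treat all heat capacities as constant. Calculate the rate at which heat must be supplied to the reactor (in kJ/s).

Extent of reaction ξ = 0.579 × 85.4 = 49.447 mol/min
Reaction term: ξ·ΔH°_rxn = 49.447 × 133 = 6576.4 kJ/min
Sensible, feed 74.8→25 °C: -893.11 kJ/min
Outlet flows (mol/min): A 35.953, B 49.447, C 49.447
Sensible, products 25→65.4 °C: 794.45 kJ/min
Q = ΔH = 6477.7 kJ/min = 107.96 kW
Heat supplied = 107.96 kJ/s

Q_in = 108 kJ/s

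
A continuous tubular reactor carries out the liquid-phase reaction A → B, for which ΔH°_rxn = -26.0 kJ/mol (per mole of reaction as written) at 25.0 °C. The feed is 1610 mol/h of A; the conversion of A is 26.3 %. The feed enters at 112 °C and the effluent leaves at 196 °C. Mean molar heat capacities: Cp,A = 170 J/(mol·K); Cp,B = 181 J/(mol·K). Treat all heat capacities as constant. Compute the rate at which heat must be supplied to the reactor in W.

Extent of reaction ξ = 0.263 × 1610 = 423.43 mol/h
Reaction term: ξ·ΔH°_rxn = 423.43 × -26.0 = -11009 kJ/h
Sensible, feed 112→25 °C: -23812 kJ/h
Outlet flows (mol/h): A 1186.6, B 423.43
Sensible, products 25→196 °C: 47599 kJ/h
Q = ΔH = 12778 kJ/h = 3.5495 kW
Heat supplied = 3549.5 W

Q_in = 3550 W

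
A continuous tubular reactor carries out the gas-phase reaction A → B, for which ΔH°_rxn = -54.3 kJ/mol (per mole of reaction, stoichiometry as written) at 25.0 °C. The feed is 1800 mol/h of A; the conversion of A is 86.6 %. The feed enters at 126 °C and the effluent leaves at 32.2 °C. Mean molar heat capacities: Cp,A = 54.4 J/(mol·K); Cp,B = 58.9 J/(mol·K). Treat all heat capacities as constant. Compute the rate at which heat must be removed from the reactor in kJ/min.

Q_out = 1560 kJ/min

Extent of reaction ξ = 0.866 × 1800 = 1558.8 mol/h
Reaction term: ξ·ΔH°_rxn = 1558.8 × -54.3 = -84643 kJ/h
Sensible, feed 126→25 °C: -9889.9 kJ/h
Outlet flows (mol/h): A 241.2, B 1558.8
Sensible, products 25→32.2 °C: 755.53 kJ/h
Q = ΔH = -93777 kJ/h = -26.049 kW
Heat removed = 1563 kJ/min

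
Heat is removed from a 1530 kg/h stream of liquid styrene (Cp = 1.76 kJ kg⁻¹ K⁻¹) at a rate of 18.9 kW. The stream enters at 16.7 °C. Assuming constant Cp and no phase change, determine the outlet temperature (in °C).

T_out = -8.57 °C

Q = 18.9 kW = 68040 kJ/h
ΔT = Q/(ṁ·Cp) = 68040/(1530×1.76) = 25.267 K
T_out = 16.7 − 25.267 = -8.5674 °C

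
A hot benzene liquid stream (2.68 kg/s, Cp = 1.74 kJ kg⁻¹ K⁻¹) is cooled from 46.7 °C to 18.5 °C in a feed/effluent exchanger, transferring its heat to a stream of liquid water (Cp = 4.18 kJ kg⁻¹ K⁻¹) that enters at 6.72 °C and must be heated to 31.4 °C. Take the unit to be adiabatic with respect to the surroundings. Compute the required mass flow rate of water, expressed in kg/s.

ṁ_c = 1.27 kg/s

Heat released by hot stream: Q = 2.68 × 1.74 × (46.7 − 18.5) = 131.5 kJ/s
Energy balance on cold side (adiabatic exchanger): Q = ṁ_c·Cp_c·(T_c,out − T_c,in)
ṁ_c = 131.5 / [4.18 × (31.4 − 6.72)] = 1.2747 kg/s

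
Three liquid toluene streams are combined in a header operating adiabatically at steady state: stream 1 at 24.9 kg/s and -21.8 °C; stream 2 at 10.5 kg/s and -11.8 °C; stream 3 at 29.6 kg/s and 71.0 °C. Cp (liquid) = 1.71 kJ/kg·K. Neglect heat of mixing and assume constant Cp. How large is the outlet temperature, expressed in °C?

T_out = 22.1 °C

No heat crosses the boundary, so H_out = H_in.
Σ ṁᵢCp,ᵢTᵢ = 24.9×1.71×-21.8 + 10.5×1.71×-11.8 + 29.6×1.71×71.0 = 2453.6
Σ ṁᵢCp,ᵢ = 24.9×1.71 + 10.5×1.71 + 29.6×1.71 = 111.15
T_out = 2453.6 / 111.15 = 22.075 °C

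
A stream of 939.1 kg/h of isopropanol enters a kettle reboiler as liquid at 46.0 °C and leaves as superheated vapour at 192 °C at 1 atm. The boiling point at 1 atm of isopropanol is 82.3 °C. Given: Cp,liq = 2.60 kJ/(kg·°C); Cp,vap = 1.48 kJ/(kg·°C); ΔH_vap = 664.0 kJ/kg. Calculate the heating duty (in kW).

Q = 240 kW

liquid 46.0→82.3 °C: 94.38 kJ/kg
vaporisation at 82.3 °C: 664 kJ/kg
vapour 82.3→192 °C: 162.36 kJ/kg
Δh = 94.38 + 664 + 162.36 = 920.74 kJ/kg
Q = ṁ·Δh = 939.1 kg/h × 920.74 kJ/kg = 864660 kJ/h
|Q| = 240.18 kW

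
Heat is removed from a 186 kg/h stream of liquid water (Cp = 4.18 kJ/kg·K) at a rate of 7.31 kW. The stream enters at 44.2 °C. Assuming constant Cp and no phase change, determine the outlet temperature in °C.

Q = 7.31 kW = 26316 kJ/h
ΔT = Q/(ṁ·Cp) = 26316/(186×4.18) = 33.848 K
T_out = 44.2 − 33.848 = 10.352 °C

T_out = 10.4 °C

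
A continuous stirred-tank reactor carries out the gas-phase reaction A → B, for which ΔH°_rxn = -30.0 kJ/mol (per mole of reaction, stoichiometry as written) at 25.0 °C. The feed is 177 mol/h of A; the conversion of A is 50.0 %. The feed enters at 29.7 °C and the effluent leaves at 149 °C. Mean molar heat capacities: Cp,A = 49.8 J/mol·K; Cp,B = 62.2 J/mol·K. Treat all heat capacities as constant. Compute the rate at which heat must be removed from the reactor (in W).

Q_out = 408 W

Extent of reaction ξ = 0.500 × 177 = 88.5 mol/h
Reaction term: ξ·ΔH°_rxn = 88.5 × -30.0 = -2655 kJ/h
Sensible, feed 29.7→25 °C: -41.429 kJ/h
Outlet flows (mol/h): A 88.5, B 88.5
Sensible, products 25→149 °C: 1229.1 kJ/h
Q = ΔH = -1467.3 kJ/h = -0.40759 kW
Heat removed = 407.59 W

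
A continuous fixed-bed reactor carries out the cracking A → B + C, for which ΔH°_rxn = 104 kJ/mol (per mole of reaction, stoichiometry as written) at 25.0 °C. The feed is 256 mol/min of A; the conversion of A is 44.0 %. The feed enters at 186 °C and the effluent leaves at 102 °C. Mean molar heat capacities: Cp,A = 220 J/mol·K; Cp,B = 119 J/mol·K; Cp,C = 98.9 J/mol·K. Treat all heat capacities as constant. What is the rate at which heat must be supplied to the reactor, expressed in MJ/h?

Extent of reaction ξ = 0.440 × 256 = 112.64 mol/min
Reaction term: ξ·ΔH°_rxn = 112.64 × 104 = 11715 kJ/min
Sensible, feed 186→25 °C: -9067.5 kJ/min
Outlet flows (mol/min): A 143.36, B 112.64, C 112.64
Sensible, products 25→102 °C: 4318.4 kJ/min
Q = ΔH = 6965.5 kJ/min = 116.09 kW
Heat supplied = 417.93 MJ/h

Q_in = 418 MJ/h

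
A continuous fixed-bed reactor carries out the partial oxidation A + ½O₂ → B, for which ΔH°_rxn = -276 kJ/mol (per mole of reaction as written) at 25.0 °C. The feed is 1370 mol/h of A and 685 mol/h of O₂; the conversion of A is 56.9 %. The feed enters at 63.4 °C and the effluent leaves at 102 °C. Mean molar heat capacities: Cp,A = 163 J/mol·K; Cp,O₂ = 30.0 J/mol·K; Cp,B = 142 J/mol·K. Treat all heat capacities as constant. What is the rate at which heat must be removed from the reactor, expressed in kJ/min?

Extent of reaction ξ = 0.569 × 1370 = 779.53 mol/h
Reaction term: ξ·ΔH°_rxn = 779.53 × -276 = -215150 kJ/h
Sensible, feed 63.4→25 °C: -9364.2 kJ/h
Outlet flows (mol/h): A 590.47, O₂ 295.24, B 779.53
Sensible, products 25→102 °C: 16616 kJ/h
Q = ΔH = -207900 kJ/h = -57.749 kW
Heat removed = 3465 kJ/min

Q_out = 3460 kJ/min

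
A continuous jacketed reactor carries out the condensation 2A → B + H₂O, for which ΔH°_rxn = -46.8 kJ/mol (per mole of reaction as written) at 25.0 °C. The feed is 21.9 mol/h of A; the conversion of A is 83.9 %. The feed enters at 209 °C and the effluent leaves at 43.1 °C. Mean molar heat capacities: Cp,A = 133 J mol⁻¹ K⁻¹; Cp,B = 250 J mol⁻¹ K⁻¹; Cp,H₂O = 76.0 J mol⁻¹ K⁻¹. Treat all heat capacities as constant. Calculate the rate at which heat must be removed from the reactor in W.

Extent of reaction ξ = 0.839 × 21.9 / 2 = 9.187 mol/h
Reaction term: ξ·ΔH°_rxn = 9.187 × -46.8 = -429.95 kJ/h
Sensible, feed 209→25 °C: -535.94 kJ/h
Outlet flows (mol/h): A 3.5259, B 9.187, H₂O 9.187
Sensible, products 25→43.1 °C: 62.697 kJ/h
Q = ΔH = -903.19 kJ/h = -0.25089 kW
Heat removed = 250.89 W

Q_out = 251 W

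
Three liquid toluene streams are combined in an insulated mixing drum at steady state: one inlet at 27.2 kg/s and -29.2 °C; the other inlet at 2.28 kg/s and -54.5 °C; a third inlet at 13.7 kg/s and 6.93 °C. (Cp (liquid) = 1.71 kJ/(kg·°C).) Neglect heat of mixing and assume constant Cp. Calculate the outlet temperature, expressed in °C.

Energy balance with Q = 0: Σ ṁᵢCp,ᵢ(T_out − Tᵢ) = 0
T_out = Σ ṁᵢCp,ᵢTᵢ / Σ ṁᵢCp,ᵢ
      = -1408.3 / 73.838 = -19.073 °C

T_out = -19.1 °C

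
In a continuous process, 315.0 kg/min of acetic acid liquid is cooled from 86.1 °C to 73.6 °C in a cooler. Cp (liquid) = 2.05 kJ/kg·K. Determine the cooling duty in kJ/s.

Q_c = 135 kJ/s

Q = ṁ·Cp·ΔT = 315.0 × 2.05 × (73.6 − 86.1) = -8071.9 kJ/min
Converting: 8071.9 / 60 s = 134.53 kW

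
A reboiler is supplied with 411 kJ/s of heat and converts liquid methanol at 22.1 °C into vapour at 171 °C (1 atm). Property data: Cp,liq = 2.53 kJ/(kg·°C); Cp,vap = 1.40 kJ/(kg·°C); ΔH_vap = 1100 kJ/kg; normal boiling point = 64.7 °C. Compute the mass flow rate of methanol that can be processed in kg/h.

Δh = 2.53×(64.7−22.1) + 1100 + 1.40×(171−64.7) = 1356.6 kJ/kg
Q = 411 kJ/s = 411 kJ/s = 1.4796e+06 kJ/h
ṁ = Q/Δh = 1.4796e+06 / 1356.6 = 1090.7 kg/h

ṁ = 1090 kg/h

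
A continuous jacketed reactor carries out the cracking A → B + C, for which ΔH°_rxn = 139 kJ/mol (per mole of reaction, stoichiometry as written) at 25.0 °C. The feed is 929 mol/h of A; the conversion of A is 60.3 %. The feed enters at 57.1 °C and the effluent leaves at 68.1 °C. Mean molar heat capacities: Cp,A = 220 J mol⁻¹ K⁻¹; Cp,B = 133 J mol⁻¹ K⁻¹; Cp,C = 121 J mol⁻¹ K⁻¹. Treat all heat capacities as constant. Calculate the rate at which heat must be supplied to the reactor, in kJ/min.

Extent of reaction ξ = 0.603 × 929 = 560.19 mol/h
Reaction term: ξ·ΔH°_rxn = 560.19 × 139 = 77866 kJ/h
Sensible, feed 57.1→25 °C: -6560.6 kJ/h
Outlet flows (mol/h): A 368.81, B 560.19, C 560.19
Sensible, products 25→68.1 °C: 9629.7 kJ/h
Q = ΔH = 80935 kJ/h = 22.482 kW
Heat supplied = 1348.9 kJ/min

Q_in = 1350 kJ/min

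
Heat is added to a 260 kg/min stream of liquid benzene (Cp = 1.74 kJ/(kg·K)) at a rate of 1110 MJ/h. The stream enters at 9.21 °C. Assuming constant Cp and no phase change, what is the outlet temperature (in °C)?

T_out = 50.1 °C

Q = 1110 MJ/h = 18500 kJ/min
ΔT = Q/(ṁ·Cp) = 18500/(260×1.74) = 40.893 K
T_out = 9.21 + 40.893 = 50.103 °C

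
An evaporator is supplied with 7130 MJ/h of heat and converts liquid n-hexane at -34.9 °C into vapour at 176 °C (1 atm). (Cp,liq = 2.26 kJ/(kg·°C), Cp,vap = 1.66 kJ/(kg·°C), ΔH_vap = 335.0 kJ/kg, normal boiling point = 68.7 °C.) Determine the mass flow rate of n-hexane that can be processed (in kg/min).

Δh = 2.26×(68.7−-34.9) + 335.0 + 1.66×(176−68.7) = 747.25 kJ/kg
Q = 7130 MJ/h = 1980.6 kJ/s = 118830 kJ/min
ṁ = Q/Δh = 118830 / 747.25 = 159.03 kg/min

ṁ = 159 kg/min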